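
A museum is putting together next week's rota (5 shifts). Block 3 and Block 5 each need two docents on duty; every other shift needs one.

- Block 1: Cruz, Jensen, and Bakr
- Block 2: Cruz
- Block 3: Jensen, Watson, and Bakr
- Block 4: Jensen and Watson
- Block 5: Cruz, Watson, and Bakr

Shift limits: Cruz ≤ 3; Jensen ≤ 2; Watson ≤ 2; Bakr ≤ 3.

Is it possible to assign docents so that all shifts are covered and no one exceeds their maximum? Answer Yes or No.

Yes

Block 2 can only be covered by Cruz, so that assignment is forced.
One valid schedule: Block 1→Cruz, Block 2→Cruz, Block 3→Jensen+Watson, Block 4→Jensen, Block 5→Cruz+Watson.
Loads: Cruz 3/3, Jensen 2/2, Watson 2/2, Bakr 0/3 — all within limits.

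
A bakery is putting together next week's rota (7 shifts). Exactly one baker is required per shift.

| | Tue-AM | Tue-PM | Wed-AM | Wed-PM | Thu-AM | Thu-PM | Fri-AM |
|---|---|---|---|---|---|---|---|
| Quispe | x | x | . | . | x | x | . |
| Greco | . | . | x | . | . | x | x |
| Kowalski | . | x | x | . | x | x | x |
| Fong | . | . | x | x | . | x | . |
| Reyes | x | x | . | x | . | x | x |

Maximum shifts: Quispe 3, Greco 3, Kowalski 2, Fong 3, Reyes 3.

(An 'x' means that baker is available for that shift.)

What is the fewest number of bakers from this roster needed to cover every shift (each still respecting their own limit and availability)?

3

7 slots to fill and no one can take more than 3, so at least ⌈7/3⌉ = 3 bakers are needed.
Quispe, Greco, and Fong alone can cover everything: Tue-AM→Quispe, Tue-PM→Quispe, Wed-AM→Greco, Wed-PM→Fong, Thu-AM→Quispe, Thu-PM→Greco, Fri-AM→Greco.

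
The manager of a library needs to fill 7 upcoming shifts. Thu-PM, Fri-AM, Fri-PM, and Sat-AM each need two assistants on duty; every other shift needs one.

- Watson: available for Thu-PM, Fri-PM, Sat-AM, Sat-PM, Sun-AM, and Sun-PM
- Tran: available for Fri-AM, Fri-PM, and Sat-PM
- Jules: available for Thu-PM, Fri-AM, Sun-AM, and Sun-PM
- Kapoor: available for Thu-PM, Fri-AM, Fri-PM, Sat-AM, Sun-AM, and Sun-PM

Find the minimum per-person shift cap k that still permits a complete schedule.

With 4 assistants and 11 worker-slots to fill, someone must work at least ⌈11/4⌉ = 3 shifts, so k ≥ 3.
k = 3 works: Thu-PM→Watson+Jules, Fri-AM→Tran+Jules, Fri-PM→Tran+Kapoor, Sat-AM→Watson+Kapoor, Sat-PM→Watson, Sun-AM→Jules, Sun-PM→Kapoor.
Loads: Watson 3, Tran 2, Jules 3, Kapoor 3 — all ≤ 3.

3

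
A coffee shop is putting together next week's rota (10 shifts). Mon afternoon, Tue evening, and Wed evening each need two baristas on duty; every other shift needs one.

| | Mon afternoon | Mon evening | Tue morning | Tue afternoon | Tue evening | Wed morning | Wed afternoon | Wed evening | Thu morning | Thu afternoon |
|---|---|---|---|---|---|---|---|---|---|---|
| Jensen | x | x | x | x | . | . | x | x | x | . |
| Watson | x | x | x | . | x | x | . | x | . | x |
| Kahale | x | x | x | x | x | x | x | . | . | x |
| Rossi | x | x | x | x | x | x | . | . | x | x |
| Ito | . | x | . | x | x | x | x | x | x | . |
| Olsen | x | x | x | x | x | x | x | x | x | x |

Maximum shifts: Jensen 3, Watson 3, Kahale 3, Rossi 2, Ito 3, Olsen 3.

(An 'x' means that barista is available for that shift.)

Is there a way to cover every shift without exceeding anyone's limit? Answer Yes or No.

One valid schedule: Mon afternoon→Kahale+Rossi, Mon evening→Watson, Tue morning→Jensen, Tue afternoon→Kahale, Tue evening→Kahale+Rossi, Wed morning→Watson, Wed afternoon→Jensen, Wed evening→Ito+Olsen, Thu morning→Jensen, Thu afternoon→Watson.
Loads: Jensen 3/3, Watson 3/3, Kahale 3/3, Rossi 2/2, Ito 1/3, Olsen 1/3 — all within limits.

Yes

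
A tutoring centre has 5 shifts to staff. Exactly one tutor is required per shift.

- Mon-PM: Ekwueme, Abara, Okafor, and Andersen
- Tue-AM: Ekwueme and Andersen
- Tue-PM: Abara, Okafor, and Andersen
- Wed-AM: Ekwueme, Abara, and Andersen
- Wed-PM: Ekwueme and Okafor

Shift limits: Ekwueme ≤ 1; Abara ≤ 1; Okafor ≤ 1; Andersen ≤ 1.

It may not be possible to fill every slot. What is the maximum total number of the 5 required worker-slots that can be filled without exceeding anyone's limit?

Total capacity across all tutors is 1+1+1+1 = 4, and 5 slots are needed, so at most 4 can be filled.
An assignment achieving 4: Tue-AM→Ekwueme, Tue-PM→Abara, Wed-AM→Andersen, Wed-PM→Okafor.
Loads: Ekwueme 1/1, Abara 1/1, Okafor 1/1, Andersen 1/1.

4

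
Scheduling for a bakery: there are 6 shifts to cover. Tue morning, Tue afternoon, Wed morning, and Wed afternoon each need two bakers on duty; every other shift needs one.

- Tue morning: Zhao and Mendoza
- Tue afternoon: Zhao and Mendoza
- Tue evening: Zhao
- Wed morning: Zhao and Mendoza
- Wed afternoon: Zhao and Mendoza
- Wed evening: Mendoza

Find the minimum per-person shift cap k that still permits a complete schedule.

5

With 2 bakers and 10 worker-slots to fill, someone must work at least ⌈10/2⌉ = 5 shifts, so k ≥ 5.
k = 5 works: Tue morning→Zhao+Mendoza, Tue afternoon→Zhao+Mendoza, Tue evening→Zhao, Wed morning→Zhao+Mendoza, Wed afternoon→Zhao+Mendoza, Wed evening→Mendoza.
Loads: Zhao 5, Mendoza 5 — all ≤ 5.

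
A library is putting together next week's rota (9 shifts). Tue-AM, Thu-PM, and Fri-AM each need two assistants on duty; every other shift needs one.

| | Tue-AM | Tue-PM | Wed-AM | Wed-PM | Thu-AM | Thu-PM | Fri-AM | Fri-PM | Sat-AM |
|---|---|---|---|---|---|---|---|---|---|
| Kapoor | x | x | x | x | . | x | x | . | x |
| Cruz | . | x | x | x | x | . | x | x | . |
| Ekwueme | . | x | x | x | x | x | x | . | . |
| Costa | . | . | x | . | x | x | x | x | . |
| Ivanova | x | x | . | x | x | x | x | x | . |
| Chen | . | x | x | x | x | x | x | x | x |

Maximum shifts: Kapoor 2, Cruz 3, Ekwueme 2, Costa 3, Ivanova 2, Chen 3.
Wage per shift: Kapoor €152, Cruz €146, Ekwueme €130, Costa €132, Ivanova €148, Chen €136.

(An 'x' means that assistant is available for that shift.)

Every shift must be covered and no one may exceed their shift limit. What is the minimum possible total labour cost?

€1656

Tue-AM can only be covered by Kapoor and Ivanova, so that assignment is forced.
Picking the cheapest available assistant for each shift independently would cost €1612, but that ignores the shift limits.
An optimal schedule: Tue-AM→Ivanova+Kapoor, Tue-PM→Ekwueme, Wed-AM→Ekwueme, Wed-PM→Chen, Thu-AM→Cruz, Thu-PM→Costa+Chen, Fri-AM→Costa+Cruz, Fri-PM→Costa, Sat-AM→Chen.
Total: 148 + 152 + 130 + 130 + 136 + 146 + 132 + 136 + 132 + 146 + 132 + 136 = €1656.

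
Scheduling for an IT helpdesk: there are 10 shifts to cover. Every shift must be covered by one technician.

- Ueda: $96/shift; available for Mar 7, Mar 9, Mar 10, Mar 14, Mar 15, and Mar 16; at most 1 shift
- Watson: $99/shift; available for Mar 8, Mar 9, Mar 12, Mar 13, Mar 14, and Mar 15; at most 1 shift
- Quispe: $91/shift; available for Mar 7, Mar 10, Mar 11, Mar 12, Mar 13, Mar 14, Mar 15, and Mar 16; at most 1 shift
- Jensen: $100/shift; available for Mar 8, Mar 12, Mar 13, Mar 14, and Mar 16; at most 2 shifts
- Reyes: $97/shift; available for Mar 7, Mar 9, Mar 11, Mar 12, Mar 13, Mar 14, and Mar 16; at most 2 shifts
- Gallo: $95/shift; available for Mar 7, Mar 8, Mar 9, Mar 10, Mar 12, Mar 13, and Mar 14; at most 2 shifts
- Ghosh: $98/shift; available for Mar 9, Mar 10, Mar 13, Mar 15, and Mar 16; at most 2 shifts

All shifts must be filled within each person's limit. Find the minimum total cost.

Picking the cheapest available technician for each shift independently would cost $918, but that ignores the shift limits.
An optimal schedule: Mar 7→Gallo, Mar 8→Gallo, Mar 9→Reyes, Mar 10→Ueda, Mar 11→Quispe, Mar 12→Reyes, Mar 13→Watson, Mar 14→Jensen, Mar 15→Ghosh, Mar 16→Ghosh.
Total: 95 + 95 + 97 + 96 + 91 + 97 + 99 + 100 + 98 + 98 = $966.

$966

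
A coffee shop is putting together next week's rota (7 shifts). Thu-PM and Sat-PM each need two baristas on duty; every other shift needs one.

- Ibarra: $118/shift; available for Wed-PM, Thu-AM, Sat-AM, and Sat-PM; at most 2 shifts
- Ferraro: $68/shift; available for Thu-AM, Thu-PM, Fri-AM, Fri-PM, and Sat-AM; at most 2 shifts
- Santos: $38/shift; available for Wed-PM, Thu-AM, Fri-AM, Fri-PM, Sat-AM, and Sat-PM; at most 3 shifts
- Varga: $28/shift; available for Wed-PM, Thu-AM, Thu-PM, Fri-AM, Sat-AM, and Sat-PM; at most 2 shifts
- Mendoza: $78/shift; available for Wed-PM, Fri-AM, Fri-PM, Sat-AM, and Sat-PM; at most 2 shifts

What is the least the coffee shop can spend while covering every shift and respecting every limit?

Thu-PM can only be covered by Ferraro and Varga, so that assignment is forced.
Picking the cheapest available barista for each shift independently would cost $312, but that ignores the shift limits.
An optimal schedule: Wed-PM→Varga, Thu-AM→Santos, Thu-PM→Varga+Ferraro, Fri-AM→Ferraro, Fri-PM→Santos, Sat-AM→Mendoza, Sat-PM→Santos+Mendoza.
Total: 28 + 38 + 28 + 68 + 68 + 38 + 78 + 38 + 78 = $462.

$462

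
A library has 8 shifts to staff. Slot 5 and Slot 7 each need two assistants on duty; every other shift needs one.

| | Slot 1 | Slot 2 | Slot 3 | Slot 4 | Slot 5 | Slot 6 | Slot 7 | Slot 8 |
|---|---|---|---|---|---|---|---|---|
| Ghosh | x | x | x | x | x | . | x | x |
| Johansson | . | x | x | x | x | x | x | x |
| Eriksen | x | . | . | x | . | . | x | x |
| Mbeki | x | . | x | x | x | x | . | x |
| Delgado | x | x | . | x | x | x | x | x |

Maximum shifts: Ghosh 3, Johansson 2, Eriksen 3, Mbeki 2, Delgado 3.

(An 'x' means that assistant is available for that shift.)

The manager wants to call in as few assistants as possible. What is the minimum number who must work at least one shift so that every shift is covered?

10 slots to fill and no one can take more than 3, so at least ⌈10/3⌉ = 4 assistants are needed.
Ghosh, Johansson, Eriksen, and Mbeki alone can cover everything: Slot 1→Ghosh, Slot 2→Ghosh, Slot 3→Mbeki, Slot 4→Eriksen, Slot 5→Ghosh+Mbeki, Slot 6→Johansson, Slot 7→Johansson+Eriksen, Slot 8→Eriksen.

4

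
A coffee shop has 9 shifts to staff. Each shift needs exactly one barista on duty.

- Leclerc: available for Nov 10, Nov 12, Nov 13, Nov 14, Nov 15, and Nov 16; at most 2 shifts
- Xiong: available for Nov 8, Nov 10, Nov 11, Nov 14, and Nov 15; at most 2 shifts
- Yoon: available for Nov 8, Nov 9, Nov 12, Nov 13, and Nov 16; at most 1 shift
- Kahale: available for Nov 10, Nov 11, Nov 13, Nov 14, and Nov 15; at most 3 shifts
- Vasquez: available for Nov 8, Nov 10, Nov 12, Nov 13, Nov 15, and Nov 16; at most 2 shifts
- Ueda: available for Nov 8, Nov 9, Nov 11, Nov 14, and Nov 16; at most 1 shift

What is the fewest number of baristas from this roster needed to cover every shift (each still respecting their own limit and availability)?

9 slots to fill and no one can take more than 3, so at least ⌈9/3⌉ = 3 baristas are needed.
No set of 4 baristas can cover every shift (each such set leaves at least one shift with no one available or exceeds a cap).
Leclerc, Xiong, Yoon, Kahale, and Vasquez alone can cover everything: Nov 8→Xiong, Nov 9→Yoon, Nov 10→Kahale, Nov 11→Xiong, Nov 12→Leclerc, Nov 13→Kahale, Nov 14→Leclerc, Nov 15→Kahale, Nov 16→Vasquez.

5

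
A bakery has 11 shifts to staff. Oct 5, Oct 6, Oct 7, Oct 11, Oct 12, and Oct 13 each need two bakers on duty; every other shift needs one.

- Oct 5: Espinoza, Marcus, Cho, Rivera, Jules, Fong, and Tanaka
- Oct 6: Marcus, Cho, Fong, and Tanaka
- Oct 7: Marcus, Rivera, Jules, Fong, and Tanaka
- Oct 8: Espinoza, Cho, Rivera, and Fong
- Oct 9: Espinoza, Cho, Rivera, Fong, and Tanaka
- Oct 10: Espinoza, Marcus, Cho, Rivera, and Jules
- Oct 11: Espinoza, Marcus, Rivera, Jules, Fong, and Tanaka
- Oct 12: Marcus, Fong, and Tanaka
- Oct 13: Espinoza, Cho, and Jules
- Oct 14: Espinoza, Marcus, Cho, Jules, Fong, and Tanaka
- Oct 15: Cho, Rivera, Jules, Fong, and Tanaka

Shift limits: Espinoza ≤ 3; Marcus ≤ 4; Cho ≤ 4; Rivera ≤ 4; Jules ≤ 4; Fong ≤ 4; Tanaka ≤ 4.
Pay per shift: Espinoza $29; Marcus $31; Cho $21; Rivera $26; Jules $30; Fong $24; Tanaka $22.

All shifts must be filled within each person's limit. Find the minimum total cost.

Picking the cheapest available baker for each shift independently would cost $379, but that ignores the shift limits.
An optimal schedule: Oct 5→Fong+Rivera, Oct 6→Tanaka+Fong, Oct 7→Tanaka+Rivera, Oct 8→Cho, Oct 9→Cho, Oct 10→Cho, Oct 11→Fong+Rivera, Oct 12→Tanaka+Fong, Oct 13→Cho+Espinoza, Oct 14→Tanaka, Oct 15→Rivera.
Total: 24 + 26 + 22 + 24 + 22 + 26 + 21 + 21 + 21 + 24 + 26 + 22 + 24 + 21 + 29 + 22 + 26 = $401.

$401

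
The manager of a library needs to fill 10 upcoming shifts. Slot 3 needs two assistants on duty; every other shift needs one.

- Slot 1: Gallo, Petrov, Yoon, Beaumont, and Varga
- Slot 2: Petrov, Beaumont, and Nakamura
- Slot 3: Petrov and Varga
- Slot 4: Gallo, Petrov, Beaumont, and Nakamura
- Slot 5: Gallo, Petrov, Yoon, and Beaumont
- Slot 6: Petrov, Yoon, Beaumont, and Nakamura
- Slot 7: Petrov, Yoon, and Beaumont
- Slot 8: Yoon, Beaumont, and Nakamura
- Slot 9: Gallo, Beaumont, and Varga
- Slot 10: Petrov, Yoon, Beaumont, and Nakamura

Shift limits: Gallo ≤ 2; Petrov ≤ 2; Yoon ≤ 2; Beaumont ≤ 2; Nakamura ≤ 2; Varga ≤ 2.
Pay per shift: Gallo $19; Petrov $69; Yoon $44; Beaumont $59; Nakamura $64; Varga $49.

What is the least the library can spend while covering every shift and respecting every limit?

Slot 3 can only be covered by Petrov and Varga, so that assignment is forced.
Picking the cheapest available assistant for each shift independently would cost $429, but that ignores the shift limits.
An optimal schedule: Slot 1→Varga, Slot 2→Beaumont, Slot 3→Varga+Petrov, Slot 4→Gallo, Slot 5→Beaumont, Slot 6→Nakamura, Slot 7→Yoon, Slot 8→Yoon, Slot 9→Gallo, Slot 10→Nakamura.
Total: 49 + 59 + 49 + 69 + 19 + 59 + 64 + 44 + 44 + 19 + 64 = $539.

$539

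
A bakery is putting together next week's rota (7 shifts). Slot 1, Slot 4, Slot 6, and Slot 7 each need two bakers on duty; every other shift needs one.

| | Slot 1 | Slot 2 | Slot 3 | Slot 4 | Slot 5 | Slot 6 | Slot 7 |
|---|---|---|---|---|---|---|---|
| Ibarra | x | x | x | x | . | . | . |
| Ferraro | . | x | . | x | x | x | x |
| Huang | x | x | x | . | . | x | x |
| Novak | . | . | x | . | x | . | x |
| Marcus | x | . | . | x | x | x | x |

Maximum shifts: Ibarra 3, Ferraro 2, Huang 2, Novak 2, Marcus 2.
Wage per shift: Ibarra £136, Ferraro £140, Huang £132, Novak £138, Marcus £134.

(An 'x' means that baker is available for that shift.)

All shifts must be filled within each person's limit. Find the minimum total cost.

£1496

Picking the cheapest available baker for each shift independently would cost £1466, but that ignores the shift limits.
An optimal schedule: Slot 1→Ibarra+Huang, Slot 2→Ibarra, Slot 3→Ibarra, Slot 4→Ferraro+Marcus, Slot 5→Novak, Slot 6→Ferraro+Huang, Slot 7→Novak+Marcus.
Total: 136 + 132 + 136 + 136 + 140 + 134 + 138 + 140 + 132 + 138 + 134 = £1496.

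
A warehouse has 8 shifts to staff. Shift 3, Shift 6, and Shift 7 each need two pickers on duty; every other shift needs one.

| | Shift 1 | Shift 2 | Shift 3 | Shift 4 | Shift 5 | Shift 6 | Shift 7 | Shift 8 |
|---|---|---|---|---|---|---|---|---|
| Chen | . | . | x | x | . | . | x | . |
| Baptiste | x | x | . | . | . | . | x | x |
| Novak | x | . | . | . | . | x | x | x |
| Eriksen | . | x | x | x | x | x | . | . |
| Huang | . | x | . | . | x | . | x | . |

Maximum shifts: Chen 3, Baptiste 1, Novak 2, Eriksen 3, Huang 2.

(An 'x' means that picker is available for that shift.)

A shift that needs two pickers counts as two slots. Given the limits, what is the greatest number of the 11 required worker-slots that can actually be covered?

11

Total capacity across all pickers is 3+1+2+3+2 = 11, and 11 slots are needed, so at most 11 can be filled.
An assignment achieving 11: Shift 1→Baptiste, Shift 2→Huang, Shift 3→Chen+Eriksen, Shift 4→Chen, Shift 5→Eriksen, Shift 6→Novak+Eriksen, Shift 7→Chen+Huang, Shift 8→Novak.
Loads: Chen 3/3, Baptiste 1/1, Novak 2/2, Eriksen 3/3, Huang 2/2.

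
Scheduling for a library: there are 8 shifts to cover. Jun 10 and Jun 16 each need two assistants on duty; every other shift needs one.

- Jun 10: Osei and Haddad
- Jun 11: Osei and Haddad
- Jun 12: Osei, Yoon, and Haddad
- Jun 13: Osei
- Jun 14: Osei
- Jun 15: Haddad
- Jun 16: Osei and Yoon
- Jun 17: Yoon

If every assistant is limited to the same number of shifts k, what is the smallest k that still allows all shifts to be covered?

4

With 3 assistants and 10 worker-slots to fill, someone must work at least ⌈10/3⌉ = 4 shifts, so k ≥ 4.
k = 4 works: Jun 10→Osei+Haddad, Jun 11→Haddad, Jun 12→Yoon, Jun 13→Osei, Jun 14→Osei, Jun 15→Haddad, Jun 16→Osei+Yoon, Jun 17→Yoon.
Loads: Osei 4, Yoon 3, Haddad 3 — all ≤ 4.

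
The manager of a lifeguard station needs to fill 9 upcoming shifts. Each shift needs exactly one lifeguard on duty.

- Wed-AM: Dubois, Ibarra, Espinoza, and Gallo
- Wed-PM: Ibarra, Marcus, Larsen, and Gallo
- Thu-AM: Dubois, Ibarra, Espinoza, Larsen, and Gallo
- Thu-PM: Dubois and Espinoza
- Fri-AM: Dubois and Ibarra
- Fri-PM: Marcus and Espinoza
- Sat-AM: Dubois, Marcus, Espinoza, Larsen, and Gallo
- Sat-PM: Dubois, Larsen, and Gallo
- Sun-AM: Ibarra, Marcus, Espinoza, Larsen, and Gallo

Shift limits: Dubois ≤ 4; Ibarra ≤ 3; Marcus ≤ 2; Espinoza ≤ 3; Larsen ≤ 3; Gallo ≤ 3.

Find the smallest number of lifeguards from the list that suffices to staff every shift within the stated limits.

9 slots to fill and no one can take more than 4, so at least ⌈9/4⌉ = 3 lifeguards are needed.
Dubois, Ibarra, and Marcus alone can cover everything: Wed-AM→Dubois, Wed-PM→Ibarra, Thu-AM→Dubois, Thu-PM→Dubois, Fri-AM→Ibarra, Fri-PM→Marcus, Sat-AM→Marcus, Sat-PM→Dubois, Sun-AM→Ibarra.

3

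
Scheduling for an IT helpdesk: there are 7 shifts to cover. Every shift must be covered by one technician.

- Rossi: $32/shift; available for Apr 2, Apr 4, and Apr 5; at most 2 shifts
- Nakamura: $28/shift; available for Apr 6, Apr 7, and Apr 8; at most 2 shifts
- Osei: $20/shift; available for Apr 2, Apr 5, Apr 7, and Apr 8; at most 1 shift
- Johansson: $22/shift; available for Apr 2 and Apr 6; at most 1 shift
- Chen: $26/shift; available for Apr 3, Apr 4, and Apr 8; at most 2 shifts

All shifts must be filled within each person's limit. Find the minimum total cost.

Apr 3 can only be covered by Chen, so that assignment is forced.
Picking the cheapest available technician for each shift independently would cost $154, but that ignores the shift limits.
An optimal schedule: Apr 2→Rossi, Apr 3→Chen, Apr 4→Chen, Apr 5→Osei, Apr 6→Johansson, Apr 7→Nakamura, Apr 8→Nakamura.
Total: 32 + 26 + 26 + 20 + 22 + 28 + 28 = $182.

$182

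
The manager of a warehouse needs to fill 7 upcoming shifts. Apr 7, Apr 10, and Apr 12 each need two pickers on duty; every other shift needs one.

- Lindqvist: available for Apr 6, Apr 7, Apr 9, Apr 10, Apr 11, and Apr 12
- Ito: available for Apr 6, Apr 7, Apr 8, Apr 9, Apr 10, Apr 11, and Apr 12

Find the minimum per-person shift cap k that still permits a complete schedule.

With 2 pickers and 10 worker-slots to fill, someone must work at least ⌈10/2⌉ = 5 shifts, so k ≥ 5.
k = 5 works: Apr 6→Lindqvist, Apr 7→Lindqvist+Ito, Apr 8→Ito, Apr 9→Lindqvist, Apr 10→Lindqvist+Ito, Apr 11→Ito, Apr 12→Lindqvist+Ito.
Loads: Lindqvist 5, Ito 5 — all ≤ 5.

5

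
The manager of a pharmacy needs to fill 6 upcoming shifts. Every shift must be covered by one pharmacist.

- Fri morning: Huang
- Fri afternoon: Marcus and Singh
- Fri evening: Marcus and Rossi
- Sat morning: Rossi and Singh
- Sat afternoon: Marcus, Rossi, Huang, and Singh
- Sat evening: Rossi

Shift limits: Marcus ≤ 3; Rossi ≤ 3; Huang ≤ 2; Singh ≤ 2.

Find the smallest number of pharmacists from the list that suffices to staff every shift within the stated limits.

3

6 slots to fill and no one can take more than 3, so at least ⌈6/3⌉ = 2 pharmacists are needed.
Shifts {Fri morning, Fri afternoon, Sat evening} need 3 slots, but among the pharmacists available for them (Marcus, Rossi, Huang, and Singh) any 2 together supply at most 2. So 2 pharmacists are not enough.
Marcus, Rossi, and Huang alone can cover everything: Fri morning→Huang, Fri afternoon→Marcus, Fri evening→Marcus, Sat morning→Rossi, Sat afternoon→Marcus, Sat evening→Rossi.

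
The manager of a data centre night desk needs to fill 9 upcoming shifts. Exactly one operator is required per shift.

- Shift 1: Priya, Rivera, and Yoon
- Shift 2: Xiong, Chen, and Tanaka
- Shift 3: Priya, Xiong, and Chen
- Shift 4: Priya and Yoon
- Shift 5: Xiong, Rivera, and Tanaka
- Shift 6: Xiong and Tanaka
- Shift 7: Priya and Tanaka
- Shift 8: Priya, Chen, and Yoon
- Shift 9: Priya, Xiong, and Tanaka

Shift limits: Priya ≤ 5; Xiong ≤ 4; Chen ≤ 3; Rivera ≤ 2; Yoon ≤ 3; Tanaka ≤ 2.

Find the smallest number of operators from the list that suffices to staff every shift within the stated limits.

9 slots to fill and no one can take more than 5, so at least ⌈9/5⌉ = 2 operators are needed.
Priya and Xiong alone can cover everything: Shift 1→Priya, Shift 2→Xiong, Shift 3→Priya, Shift 4→Priya, Shift 5→Xiong, Shift 6→Xiong, Shift 7→Priya, Shift 8→Priya, Shift 9→Xiong.

2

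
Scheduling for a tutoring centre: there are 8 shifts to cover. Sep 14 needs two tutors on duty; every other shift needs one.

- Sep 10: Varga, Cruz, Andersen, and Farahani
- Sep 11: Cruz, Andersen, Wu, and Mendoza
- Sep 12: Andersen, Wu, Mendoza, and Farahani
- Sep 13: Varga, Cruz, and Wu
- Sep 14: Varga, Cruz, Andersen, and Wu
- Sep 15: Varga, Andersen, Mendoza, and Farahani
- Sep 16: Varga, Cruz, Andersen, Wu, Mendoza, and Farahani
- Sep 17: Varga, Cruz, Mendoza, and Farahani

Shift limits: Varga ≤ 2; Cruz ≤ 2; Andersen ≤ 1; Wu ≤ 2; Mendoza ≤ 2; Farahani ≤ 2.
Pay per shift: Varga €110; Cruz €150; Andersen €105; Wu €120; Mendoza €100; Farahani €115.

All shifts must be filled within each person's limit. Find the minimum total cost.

Picking the cheapest available tutor for each shift independently would cost €930, but that ignores the shift limits.
An optimal schedule: Sep 10→Andersen, Sep 11→Mendoza, Sep 12→Mendoza, Sep 13→Varga, Sep 14→Varga+Wu, Sep 15→Farahani, Sep 16→Wu, Sep 17→Farahani.
Total: 105 + 100 + 100 + 110 + 110 + 120 + 115 + 120 + 115 = €995.

€995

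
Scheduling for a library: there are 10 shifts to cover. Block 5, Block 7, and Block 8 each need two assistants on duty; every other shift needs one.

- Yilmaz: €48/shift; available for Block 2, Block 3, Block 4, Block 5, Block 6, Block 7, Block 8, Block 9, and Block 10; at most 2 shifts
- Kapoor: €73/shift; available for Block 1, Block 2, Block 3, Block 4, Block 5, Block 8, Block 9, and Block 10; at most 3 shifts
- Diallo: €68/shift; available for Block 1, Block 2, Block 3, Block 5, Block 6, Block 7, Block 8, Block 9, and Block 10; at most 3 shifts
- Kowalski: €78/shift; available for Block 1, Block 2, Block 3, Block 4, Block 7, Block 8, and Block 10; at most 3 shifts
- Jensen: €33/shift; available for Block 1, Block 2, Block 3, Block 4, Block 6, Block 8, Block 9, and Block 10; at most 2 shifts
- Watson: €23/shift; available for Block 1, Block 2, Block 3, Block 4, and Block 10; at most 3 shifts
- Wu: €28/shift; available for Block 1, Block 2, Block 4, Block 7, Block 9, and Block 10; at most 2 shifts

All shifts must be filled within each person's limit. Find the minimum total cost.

Picking the cheapest available assistant for each shift independently would cost €449, but that ignores the shift limits.
An optimal schedule: Block 1→Watson, Block 2→Jensen, Block 3→Watson, Block 4→Watson, Block 5→Yilmaz+Diallo, Block 6→Jensen, Block 7→Wu+Yilmaz, Block 8→Diallo+Kapoor, Block 9→Wu, Block 10→Diallo.
Total: 23 + 33 + 23 + 23 + 48 + 68 + 33 + 28 + 48 + 68 + 73 + 28 + 68 = €564.

€564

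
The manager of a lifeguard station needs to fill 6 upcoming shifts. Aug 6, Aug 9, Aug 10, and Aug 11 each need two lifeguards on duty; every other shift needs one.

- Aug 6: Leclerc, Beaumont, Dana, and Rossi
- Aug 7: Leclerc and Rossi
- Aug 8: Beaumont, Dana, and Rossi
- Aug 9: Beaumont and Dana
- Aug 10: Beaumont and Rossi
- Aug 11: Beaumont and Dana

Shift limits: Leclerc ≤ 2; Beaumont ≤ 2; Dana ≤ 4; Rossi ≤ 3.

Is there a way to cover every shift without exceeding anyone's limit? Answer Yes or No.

No

Total capacity is 11 and 10 slots are needed, so capacity alone doesn't rule it out.
Shifts {Aug 9, Aug 10, Aug 11} need 6 worker-slots in total, but the lifeguards available for any of those shifts (Beaumont, Dana, and Rossi) can supply at most 5 among them. So no valid schedule exists.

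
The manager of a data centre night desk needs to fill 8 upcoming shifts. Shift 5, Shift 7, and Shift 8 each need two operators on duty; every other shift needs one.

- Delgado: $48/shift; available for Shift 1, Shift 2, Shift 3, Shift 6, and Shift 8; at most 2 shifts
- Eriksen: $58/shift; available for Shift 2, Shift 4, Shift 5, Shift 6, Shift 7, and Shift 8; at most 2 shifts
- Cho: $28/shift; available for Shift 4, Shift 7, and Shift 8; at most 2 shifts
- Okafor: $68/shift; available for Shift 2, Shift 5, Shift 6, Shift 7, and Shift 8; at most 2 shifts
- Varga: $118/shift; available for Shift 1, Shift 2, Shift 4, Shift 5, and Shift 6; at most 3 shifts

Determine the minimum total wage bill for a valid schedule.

$758

Shift 3 can only be covered by Delgado, so that assignment is forced.
Picking the cheapest available operator for each shift independently would cost $508, but that ignores the shift limits.
An optimal schedule: Shift 1→Delgado, Shift 2→Varga, Shift 3→Delgado, Shift 4→Eriksen, Shift 5→Eriksen+Varga, Shift 6→Varga, Shift 7→Cho+Okafor, Shift 8→Cho+Okafor.
Total: 48 + 118 + 48 + 58 + 58 + 118 + 118 + 28 + 68 + 28 + 68 = $758.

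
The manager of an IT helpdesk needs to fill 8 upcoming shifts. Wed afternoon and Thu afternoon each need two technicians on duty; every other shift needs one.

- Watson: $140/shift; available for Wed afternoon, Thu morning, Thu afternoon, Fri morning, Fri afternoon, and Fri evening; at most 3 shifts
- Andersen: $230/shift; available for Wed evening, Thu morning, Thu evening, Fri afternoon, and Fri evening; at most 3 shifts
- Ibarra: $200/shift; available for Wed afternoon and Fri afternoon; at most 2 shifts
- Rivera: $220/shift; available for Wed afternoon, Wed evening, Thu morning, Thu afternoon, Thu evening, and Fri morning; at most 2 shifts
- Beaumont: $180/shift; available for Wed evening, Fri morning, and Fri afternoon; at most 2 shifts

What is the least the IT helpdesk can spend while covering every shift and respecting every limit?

Thu afternoon can only be covered by Watson and Rivera, so that assignment is forced.
Picking the cheapest available technician for each shift independently would cost $1660, but that ignores the shift limits.
An optimal schedule: Wed afternoon→Watson+Ibarra, Wed evening→Beaumont, Thu morning→Andersen, Thu afternoon→Watson+Rivera, Thu evening→Rivera, Fri morning→Beaumont, Fri afternoon→Ibarra, Fri evening→Watson.
Total: 140 + 200 + 180 + 230 + 140 + 220 + 220 + 180 + 200 + 140 = $1850.

$1850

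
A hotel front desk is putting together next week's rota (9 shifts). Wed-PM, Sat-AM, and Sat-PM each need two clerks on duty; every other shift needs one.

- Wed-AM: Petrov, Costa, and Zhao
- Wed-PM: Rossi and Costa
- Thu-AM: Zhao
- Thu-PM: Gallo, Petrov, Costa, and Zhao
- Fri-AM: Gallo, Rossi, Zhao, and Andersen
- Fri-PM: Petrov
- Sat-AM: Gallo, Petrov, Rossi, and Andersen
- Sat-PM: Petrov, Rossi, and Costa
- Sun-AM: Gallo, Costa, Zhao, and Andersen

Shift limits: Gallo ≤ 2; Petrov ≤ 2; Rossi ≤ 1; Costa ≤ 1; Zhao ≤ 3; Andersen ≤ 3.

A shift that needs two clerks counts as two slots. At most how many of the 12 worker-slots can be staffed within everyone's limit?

11

Total capacity across all clerks is 2+2+1+1+3+3 = 12, and 12 slots are needed, so at most 12 can be filled.
Shifts {Wed-PM, Sat-PM} need 4 slots but only Petrov, Rossi, and Costa are available for them, supplying at most 3 — so at least 1 slot must go unfilled.
An assignment achieving 11: Wed-AM→Zhao, Wed-PM→Rossi+Costa, Thu-AM→Zhao, Thu-PM→Gallo, Fri-AM→Zhao, Fri-PM→Petrov, Sat-AM→Gallo+Andersen, Sat-PM→Petrov, Sun-AM→Andersen.
Loads: Gallo 2/2, Petrov 2/2, Rossi 1/1, Costa 1/1, Zhao 3/3, Andersen 2/3.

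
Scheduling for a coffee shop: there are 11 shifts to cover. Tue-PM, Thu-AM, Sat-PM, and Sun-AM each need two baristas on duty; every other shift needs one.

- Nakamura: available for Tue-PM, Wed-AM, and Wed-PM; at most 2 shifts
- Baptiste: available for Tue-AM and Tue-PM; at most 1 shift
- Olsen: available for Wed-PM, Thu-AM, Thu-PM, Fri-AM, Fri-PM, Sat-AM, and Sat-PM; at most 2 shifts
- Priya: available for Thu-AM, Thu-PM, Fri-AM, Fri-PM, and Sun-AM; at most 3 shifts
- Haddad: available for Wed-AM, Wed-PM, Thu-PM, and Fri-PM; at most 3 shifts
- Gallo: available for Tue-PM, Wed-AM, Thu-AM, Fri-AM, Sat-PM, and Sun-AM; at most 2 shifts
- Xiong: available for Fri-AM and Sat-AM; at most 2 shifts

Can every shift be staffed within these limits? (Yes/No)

Total capacity is 15 and 15 slots are needed, so capacity alone doesn't rule it out.
Shifts {Tue-AM, Tue-PM, Sat-PM, Sun-AM} need 7 worker-slots in total, but the baristas available for any of those shifts (Nakamura, Baptiste, Olsen, Priya, and Gallo) can supply at most 6 among them. So no valid schedule exists.

No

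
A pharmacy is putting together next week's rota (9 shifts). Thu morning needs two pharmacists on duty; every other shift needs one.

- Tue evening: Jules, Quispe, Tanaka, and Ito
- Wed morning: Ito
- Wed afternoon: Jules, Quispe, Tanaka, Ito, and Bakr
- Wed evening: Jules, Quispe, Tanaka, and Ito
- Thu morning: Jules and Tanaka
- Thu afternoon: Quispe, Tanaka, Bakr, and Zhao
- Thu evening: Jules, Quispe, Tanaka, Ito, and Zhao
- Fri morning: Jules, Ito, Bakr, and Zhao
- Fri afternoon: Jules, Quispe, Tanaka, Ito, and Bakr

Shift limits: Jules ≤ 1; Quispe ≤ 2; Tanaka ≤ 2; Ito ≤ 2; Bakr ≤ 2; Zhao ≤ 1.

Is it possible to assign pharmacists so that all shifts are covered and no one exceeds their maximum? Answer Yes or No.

Yes

Wed morning can only be covered by Ito, so that assignment is forced.
Thu morning can only be covered by Jules and Tanaka, so that assignment is forced.
One valid schedule: Tue evening→Quispe, Wed morning→Ito, Wed afternoon→Bakr, Wed evening→Quispe, Thu morning→Jules+Tanaka, Thu afternoon→Tanaka, Thu evening→Zhao, Fri morning→Ito, Fri afternoon→Bakr.
Loads: Jules 1/1, Quispe 2/2, Tanaka 2/2, Ito 2/2, Bakr 2/2, Zhao 1/1 — all within limits.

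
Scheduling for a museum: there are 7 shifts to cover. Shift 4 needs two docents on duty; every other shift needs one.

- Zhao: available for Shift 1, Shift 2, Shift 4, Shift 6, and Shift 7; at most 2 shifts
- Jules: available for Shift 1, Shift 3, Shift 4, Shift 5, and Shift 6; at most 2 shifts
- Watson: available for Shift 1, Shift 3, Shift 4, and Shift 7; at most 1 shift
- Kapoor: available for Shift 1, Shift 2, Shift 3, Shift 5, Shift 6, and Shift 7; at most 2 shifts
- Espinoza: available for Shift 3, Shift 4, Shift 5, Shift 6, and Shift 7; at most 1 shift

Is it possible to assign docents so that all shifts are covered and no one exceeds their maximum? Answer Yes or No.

One valid schedule: Shift 1→Zhao, Shift 2→Zhao, Shift 3→Jules, Shift 4→Watson+Espinoza, Shift 5→Jules, Shift 6→Kapoor, Shift 7→Kapoor.
Loads: Zhao 2/2, Jules 2/2, Watson 1/1, Kapoor 2/2, Espinoza 1/1 — all within limits.

Yes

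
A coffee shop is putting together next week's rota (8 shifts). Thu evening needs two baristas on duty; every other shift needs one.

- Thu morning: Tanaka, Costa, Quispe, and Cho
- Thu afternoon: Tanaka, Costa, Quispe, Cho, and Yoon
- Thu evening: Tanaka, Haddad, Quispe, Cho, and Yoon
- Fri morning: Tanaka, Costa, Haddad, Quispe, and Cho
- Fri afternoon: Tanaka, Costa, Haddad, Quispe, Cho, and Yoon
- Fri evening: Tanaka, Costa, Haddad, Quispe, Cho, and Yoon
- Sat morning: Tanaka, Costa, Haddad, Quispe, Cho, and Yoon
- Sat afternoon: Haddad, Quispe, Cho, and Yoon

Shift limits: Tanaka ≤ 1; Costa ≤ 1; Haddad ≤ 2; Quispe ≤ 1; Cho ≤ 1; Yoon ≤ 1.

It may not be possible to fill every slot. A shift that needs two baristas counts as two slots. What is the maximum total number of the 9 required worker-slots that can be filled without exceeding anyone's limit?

Total capacity across all baristas is 1+1+2+1+1+1 = 7, and 9 slots are needed, so at most 7 can be filled.
An assignment achieving 7: Thu morning→Tanaka, Thu afternoon→Costa, Thu evening→Haddad+Quispe, Fri morning→Cho, Fri afternoon→Yoon, Sat afternoon→Haddad.
Loads: Tanaka 1/1, Costa 1/1, Haddad 2/2, Quispe 1/1, Cho 1/1, Yoon 1/1.

7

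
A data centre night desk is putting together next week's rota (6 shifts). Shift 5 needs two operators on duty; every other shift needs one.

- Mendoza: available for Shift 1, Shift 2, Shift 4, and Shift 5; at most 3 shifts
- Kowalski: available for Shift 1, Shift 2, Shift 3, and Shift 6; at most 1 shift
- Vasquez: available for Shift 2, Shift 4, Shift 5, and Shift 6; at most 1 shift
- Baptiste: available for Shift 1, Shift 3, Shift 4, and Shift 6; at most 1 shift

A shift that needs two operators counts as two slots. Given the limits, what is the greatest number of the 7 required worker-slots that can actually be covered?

Total capacity across all operators is 3+1+1+1 = 6, and 7 slots are needed, so at most 6 can be filled.
An assignment achieving 6: Shift 1→Mendoza, Shift 2→Mendoza, Shift 3→Kowalski, Shift 4→Baptiste, Shift 5→Mendoza+Vasquez.
Loads: Mendoza 3/3, Kowalski 1/1, Vasquez 1/1, Baptiste 1/1.

6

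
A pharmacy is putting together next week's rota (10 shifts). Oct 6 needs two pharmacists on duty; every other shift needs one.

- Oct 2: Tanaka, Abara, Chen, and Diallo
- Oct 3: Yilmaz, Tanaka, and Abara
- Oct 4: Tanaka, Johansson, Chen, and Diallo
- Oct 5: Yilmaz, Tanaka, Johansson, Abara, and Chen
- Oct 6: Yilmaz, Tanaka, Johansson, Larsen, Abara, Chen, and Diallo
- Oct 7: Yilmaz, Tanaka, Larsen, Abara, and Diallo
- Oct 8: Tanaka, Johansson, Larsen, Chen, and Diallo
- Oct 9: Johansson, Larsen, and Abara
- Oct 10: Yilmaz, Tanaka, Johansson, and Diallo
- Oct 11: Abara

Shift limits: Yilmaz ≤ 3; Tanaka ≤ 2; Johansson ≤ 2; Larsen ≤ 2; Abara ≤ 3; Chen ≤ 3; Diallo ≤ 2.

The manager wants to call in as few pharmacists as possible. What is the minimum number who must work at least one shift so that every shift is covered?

11 slots to fill and no one can take more than 3, so at least ⌈11/3⌉ = 4 pharmacists are needed.
Yilmaz, Tanaka, Abara, and Chen alone can cover everything: Oct 2→Chen, Oct 3→Yilmaz, Oct 4→Tanaka, Oct 5→Chen, Oct 6→Abara+Chen, Oct 7→Yilmaz, Oct 8→Tanaka, Oct 9→Abara, Oct 10→Yilmaz, Oct 11→Abara.

4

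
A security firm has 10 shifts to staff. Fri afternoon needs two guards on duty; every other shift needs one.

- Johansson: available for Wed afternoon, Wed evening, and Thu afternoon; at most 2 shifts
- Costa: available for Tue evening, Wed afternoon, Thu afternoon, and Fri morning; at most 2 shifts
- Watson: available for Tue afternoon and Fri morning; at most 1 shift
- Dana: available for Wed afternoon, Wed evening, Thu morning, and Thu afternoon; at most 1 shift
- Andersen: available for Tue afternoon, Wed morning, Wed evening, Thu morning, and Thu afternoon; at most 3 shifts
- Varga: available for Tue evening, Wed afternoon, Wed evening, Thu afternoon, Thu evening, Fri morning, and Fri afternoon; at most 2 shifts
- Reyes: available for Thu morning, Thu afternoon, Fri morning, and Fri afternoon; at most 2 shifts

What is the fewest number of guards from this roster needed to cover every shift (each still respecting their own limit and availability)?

5

11 slots to fill and no one can take more than 3, so at least ⌈11/3⌉ = 4 guards are needed.
Any 4 guards together have capacity at most 3+2+2+2 = 9 < 11 slots, so 4 can never suffice.
Johansson, Costa, Andersen, Varga, and Reyes alone can cover everything: Tue afternoon→Andersen, Tue evening→Costa, Wed morning→Andersen, Wed afternoon→Johansson, Wed evening→Johansson, Thu morning→Andersen, Thu afternoon→Reyes, Thu evening→Varga, Fri morning→Costa, Fri afternoon→Varga+Reyes.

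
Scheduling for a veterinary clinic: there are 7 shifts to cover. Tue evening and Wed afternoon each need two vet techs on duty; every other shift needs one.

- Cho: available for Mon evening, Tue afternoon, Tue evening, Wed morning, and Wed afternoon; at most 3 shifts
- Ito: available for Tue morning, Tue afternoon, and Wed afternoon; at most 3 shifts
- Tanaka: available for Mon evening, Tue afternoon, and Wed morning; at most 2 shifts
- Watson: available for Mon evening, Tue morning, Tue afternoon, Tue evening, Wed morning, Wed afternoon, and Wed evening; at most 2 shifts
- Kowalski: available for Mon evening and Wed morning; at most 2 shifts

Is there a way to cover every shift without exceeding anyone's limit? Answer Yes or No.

Tue evening can only be covered by Cho and Watson, so that assignment is forced.
Wed evening can only be covered by Watson, so that assignment is forced.
One valid schedule: Mon evening→Cho, Tue morning→Ito, Tue afternoon→Ito, Tue evening→Cho+Watson, Wed morning→Tanaka, Wed afternoon→Cho+Ito, Wed evening→Watson.
Loads: Cho 3/3, Ito 3/3, Tanaka 1/2, Watson 2/2, Kowalski 0/2 — all within limits.

Yes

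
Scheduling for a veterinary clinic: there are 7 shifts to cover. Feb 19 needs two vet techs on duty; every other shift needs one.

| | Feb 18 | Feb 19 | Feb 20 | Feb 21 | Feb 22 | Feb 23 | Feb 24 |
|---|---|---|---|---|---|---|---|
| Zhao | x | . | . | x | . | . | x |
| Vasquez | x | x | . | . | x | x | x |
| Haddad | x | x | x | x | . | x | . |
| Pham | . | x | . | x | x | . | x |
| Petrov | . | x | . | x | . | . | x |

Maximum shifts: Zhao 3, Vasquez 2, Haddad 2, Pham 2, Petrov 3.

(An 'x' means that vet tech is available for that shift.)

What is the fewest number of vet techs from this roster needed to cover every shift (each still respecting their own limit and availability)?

4

8 slots to fill and no one can take more than 3, so at least ⌈8/3⌉ = 3 vet techs are needed.
No set of 3 vet techs can cover every shift (each such set leaves at least one shift with no one available or exceeds a cap).
Zhao, Vasquez, Haddad, and Pham alone can cover everything: Feb 18→Zhao, Feb 19→Haddad+Pham, Feb 20→Haddad, Feb 21→Zhao, Feb 22→Vasquez, Feb 23→Vasquez, Feb 24→Zhao.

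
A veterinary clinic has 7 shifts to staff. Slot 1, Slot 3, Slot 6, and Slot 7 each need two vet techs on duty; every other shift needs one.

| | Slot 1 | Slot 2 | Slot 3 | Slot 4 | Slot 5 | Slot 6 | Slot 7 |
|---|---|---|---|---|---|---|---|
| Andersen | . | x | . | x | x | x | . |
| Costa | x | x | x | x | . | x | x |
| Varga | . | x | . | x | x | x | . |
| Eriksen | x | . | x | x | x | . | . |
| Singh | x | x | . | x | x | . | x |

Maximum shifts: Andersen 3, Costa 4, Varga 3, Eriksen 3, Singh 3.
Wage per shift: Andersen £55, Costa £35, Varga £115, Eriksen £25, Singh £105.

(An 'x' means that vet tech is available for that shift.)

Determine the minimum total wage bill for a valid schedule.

£485

Slot 3 can only be covered by Costa and Eriksen, so that assignment is forced.
Slot 7 can only be covered by Costa and Singh, so that assignment is forced.
Picking the cheapest available vet tech for each shift independently would cost £435, but that ignores the shift limits.
An optimal schedule: Slot 1→Eriksen+Costa, Slot 2→Andersen, Slot 3→Eriksen+Costa, Slot 4→Andersen, Slot 5→Eriksen, Slot 6→Costa+Andersen, Slot 7→Costa+Singh.
Total: 25 + 35 + 55 + 25 + 35 + 55 + 25 + 35 + 55 + 35 + 105 = £485.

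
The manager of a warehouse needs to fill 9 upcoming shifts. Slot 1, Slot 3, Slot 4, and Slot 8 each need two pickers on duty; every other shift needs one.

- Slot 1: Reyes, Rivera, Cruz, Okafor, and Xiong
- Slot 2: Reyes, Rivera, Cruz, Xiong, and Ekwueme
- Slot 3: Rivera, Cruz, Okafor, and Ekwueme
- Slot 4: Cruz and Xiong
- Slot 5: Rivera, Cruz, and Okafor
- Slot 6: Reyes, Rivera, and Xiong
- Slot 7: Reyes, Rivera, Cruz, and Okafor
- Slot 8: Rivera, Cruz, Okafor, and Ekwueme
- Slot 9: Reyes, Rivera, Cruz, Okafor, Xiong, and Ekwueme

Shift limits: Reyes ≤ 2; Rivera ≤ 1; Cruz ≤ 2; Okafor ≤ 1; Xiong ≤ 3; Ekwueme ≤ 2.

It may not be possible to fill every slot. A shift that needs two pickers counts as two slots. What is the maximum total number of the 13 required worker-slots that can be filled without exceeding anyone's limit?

11

Total capacity across all pickers is 2+1+2+1+3+2 = 11, and 13 slots are needed, so at most 11 can be filled.
An assignment achieving 11: Slot 1→Xiong, Slot 2→Xiong, Slot 3→Cruz+Okafor, Slot 4→Cruz+Xiong, Slot 5→Rivera, Slot 6→Reyes, Slot 7→Reyes, Slot 8→Ekwueme, Slot 9→Ekwueme.
Loads: Reyes 2/2, Rivera 1/1, Cruz 2/2, Okafor 1/1, Xiong 3/3, Ekwueme 2/2.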